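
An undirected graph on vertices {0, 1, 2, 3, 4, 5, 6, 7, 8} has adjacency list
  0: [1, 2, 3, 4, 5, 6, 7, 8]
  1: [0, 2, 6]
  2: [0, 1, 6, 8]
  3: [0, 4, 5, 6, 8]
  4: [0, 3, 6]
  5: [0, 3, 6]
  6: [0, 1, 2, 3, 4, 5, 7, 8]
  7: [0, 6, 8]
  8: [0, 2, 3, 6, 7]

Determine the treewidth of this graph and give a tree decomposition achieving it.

Treewidth 3.
One optimal decomposition is:
Bags: B1 = {0, 3, 6, 8}  B2 = {0, 2, 6, 8}  B3 = {0, 3, 4, 6}  B4 = {0, 3, 5, 6}  B5 = {0, 6, 7, 8}  B6 = {0, 1, 2, 6}
Tree: B1–B2, B1–B3, B1–B4, B1–B5, B2–B6

Each bag holds 4 vertices, so the decomposition has width 3, which upper-bounds the treewidth. On the other hand G contains the 4-clique {0, 1, 2, 6}. A clique must lie in a single bag of any decomposition, so no decomposition can have width below 3. The upper and lower bounds meet at 3, so that is the treewidth.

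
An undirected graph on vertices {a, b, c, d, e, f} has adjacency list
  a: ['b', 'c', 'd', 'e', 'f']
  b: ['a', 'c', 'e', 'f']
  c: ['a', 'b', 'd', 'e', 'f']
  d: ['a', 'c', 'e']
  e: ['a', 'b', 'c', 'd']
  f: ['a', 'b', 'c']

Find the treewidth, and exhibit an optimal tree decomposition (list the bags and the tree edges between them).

Each bag holds 4 vertices, so the decomposition has width 3, which upper-bounds the treewidth. Conversely, {a, c, d, e} is a clique of size 4, and the vertices of any clique must share a bag in every tree decomposition; so some bag has ≥ 4 vertices and tw(G) ≥ 3. The upper and lower bounds meet at 3, so that is the treewidth.

Treewidth 3.
One such decomposition:
Bags: B1 = {a, b, c, e}  B2 = {a, b, c, f}  B3 = {a, c, d, e}
Tree: B1–B2, B1–B3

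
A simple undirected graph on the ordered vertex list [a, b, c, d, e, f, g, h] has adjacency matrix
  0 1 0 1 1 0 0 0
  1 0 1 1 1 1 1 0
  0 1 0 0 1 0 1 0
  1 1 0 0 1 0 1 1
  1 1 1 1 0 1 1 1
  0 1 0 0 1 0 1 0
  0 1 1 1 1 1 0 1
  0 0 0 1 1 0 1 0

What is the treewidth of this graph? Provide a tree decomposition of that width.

Treewidth 3.
Bags: B1 = {b, d, e, g}  B2 = {d, e, g, h}  B3 = {a, b, d, e}  B4 = {b, c, e, g}  B5 = {b, e, f, g}
Tree: B1–B2, B1–B3, B1–B4, B1–B5

Each bag holds 4 vertices, so the decomposition has width 3, which upper-bounds the treewidth. For the lower bound, the 4 vertices {d, e, g, h} are pairwise adjacent, and any tree decomposition puts a clique entirely inside one bag — forcing width ≥ 3. The upper and lower bounds meet at 3, so that is the treewidth.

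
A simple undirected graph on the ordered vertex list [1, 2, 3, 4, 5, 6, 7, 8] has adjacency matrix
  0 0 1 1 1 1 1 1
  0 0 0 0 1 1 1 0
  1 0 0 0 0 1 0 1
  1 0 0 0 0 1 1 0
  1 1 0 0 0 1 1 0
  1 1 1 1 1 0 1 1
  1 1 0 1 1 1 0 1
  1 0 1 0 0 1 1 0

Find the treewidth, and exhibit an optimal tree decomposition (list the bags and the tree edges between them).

Treewidth 3.
One such decomposition:
Bags: B1 = {1, 5, 6, 7}  B2 = {1, 6, 7, 8}  B3 = {1, 4, 6, 7}  B4 = {2, 5, 6, 7}  B5 = {1, 3, 6, 8}
Tree: B1–B2, B1–B3, B1–B4, B2–B5

Each bag holds 4 vertices, so the decomposition has width 3, which upper-bounds the treewidth. On the other hand G contains the 4-clique {1, 3, 6, 8}. A clique must lie in a single bag of any decomposition, so no decomposition can have width below 3. Combining the bounds, tw(G) = 3.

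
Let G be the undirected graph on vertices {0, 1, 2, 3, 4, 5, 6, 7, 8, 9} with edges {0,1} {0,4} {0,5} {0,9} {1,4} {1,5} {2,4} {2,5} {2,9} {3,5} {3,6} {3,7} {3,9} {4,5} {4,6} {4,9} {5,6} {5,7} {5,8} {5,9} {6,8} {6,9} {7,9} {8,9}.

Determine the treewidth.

A width-3 tree decomposition is:
Bags: B1 = {4, 5, 6, 9}  B2 = {5, 6, 8, 9}  B3 = {2, 4, 5, 9}  B4 = {3, 5, 6, 9}  B5 = {0, 4, 5, 9}  B6 = {0, 1, 4, 5}  B7 = {3, 5, 7, 9}
Tree: B1–B2, B1–B3, B2–B4, B1–B5, B5–B6, B4–B7
Each bag holds 4 vertices, so the decomposition has width 3, which upper-bounds the treewidth. Conversely, {0, 1, 4, 5} is a clique of size 4, and the vertices of any clique must share a bag in every tree decomposition; so some bag has ≥ 4 vertices and tw(G) ≥ 3. Hence tw(G) = 3 exactly.

3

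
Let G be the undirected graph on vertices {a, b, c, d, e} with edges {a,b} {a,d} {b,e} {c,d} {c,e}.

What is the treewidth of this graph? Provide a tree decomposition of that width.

Treewidth 2.
Bags: B1 = {b, c, e}  B2 = {a, b, c}  B3 = {a, c, d}
Tree: B1–B2, B2–B3

Each bag holds 3 vertices, so the decomposition has width 2, which upper-bounds the treewidth. Since c–e–b–a–d–c is a cycle in G, G is not acyclic. Forests are exactly the graphs of treewidth ≤ 1, so tw(G) ≥ 2. Therefore the treewidth is 2.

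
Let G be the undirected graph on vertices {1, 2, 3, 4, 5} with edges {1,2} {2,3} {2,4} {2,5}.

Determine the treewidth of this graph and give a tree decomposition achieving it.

Treewidth 1.
One optimal decomposition is:
Bags: B1 = {2, 5}  B2 = {2, 4}  B3 = {1, 2}  B4 = {2, 3}
Tree: B1–B2, B2–B3, B3–B4

Every bag has size at most 2, so the width is 2 − 1 = 1 and tw(G) ≤ 1. Since G has at least one edge (e.g. 2–5), it is not an edgeless graph, so tw(G) ≥ 1. Therefore the treewidth is 1.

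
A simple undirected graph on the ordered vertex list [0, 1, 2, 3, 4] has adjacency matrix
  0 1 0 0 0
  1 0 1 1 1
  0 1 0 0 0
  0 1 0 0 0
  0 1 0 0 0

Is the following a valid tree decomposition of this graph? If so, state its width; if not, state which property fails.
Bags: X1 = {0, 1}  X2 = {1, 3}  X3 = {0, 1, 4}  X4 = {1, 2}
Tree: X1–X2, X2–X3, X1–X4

A tree decomposition must satisfy three properties: every vertex lies in some bag; for every edge, both endpoints lie together in some bag; and for every vertex, the bags containing it form a connected subtree. Here bags containing vertex 0 are not connected in the tree, so the decomposition is invalid.

No — bags containing vertex 0 are not connected in the tree.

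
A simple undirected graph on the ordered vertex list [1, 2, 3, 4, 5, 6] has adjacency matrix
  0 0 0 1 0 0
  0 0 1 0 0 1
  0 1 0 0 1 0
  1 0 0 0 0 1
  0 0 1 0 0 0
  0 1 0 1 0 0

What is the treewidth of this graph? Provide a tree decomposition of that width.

Treewidth 1.
One optimal decomposition is:
Bags: B1 = {1, 4}  B2 = {4, 6}  B3 = {2, 6}  B4 = {2, 3}  B5 = {3, 5}
Tree: B1–B2, B2–B3, B3–B4, B4–B5

Each bag holds 2 vertices, so the decomposition has width 1, which upper-bounds the treewidth. G has an edge, so its treewidth is at least 1. Therefore the treewidth is 1.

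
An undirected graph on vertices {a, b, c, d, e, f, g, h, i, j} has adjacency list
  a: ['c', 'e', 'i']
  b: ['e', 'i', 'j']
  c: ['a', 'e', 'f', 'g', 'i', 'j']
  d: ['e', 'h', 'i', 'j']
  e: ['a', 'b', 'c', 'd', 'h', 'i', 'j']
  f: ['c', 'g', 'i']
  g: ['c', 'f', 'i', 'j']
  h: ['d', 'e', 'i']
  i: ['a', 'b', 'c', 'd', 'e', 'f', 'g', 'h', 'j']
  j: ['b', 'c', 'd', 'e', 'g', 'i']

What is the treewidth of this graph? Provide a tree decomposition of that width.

Each bag holds 4 vertices, so the decomposition has width 3, which upper-bounds the treewidth. Conversely, {c, g, i, j} is a clique of size 4, and the vertices of any clique must share a bag in every tree decomposition; so some bag has ≥ 4 vertices and tw(G) ≥ 3. The upper and lower bounds meet at 3, so that is the treewidth.

Treewidth 3.
One optimal decomposition is:
Bags: B1 = {d, e, i, j}  B2 = {b, e, i, j}  B3 = {c, e, i, j}  B4 = {c, g, i, j}  B5 = {d, e, h, i}  B6 = {c, f, g, i}  B7 = {a, c, e, i}
Tree: B1–B2, B1–B3, B3–B4, B1–B5, B4–B6, B3–B7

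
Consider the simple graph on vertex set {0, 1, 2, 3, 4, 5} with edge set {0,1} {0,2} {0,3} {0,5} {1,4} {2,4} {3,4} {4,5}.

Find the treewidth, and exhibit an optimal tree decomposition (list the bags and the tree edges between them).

The largest bag has 3 vertices, giving width 2; this decomposition certifies tw(G) ≤ 2. Since 0–2–4–5–0 is a cycle in G, G is not acyclic. Forests are exactly the graphs of treewidth ≤ 1, so tw(G) ≥ 2. Combining the bounds, tw(G) = 2.

Treewidth 2.
One optimal decomposition is:
Bags: B1 = {0, 2, 4}  B2 = {0, 4, 5}  B3 = {0, 3, 4}  B4 = {0, 1, 4}
Tree: B1–B2, B2–B3, B3–B4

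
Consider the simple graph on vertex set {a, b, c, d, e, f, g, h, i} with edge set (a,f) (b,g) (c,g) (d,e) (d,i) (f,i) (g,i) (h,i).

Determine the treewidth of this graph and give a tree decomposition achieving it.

Treewidth 1.
One optimal decomposition is:
Bags: B1 = {g, i}  B2 = {d, i}  B3 = {b, g}  B4 = {h, i}  B5 = {c, g}  B6 = {f, i}  B7 = {a, f}  B8 = {d, e}
Tree: B1–B2, B1–B3, B2–B4, B1–B5, B2–B6, B6–B7, B2–B8

Each bag holds 2 vertices, so the decomposition has width 1, which upper-bounds the treewidth. Since G has at least one edge (e.g. g–i), it is not an edgeless graph, so tw(G) ≥ 1. Combining the bounds, tw(G) = 1.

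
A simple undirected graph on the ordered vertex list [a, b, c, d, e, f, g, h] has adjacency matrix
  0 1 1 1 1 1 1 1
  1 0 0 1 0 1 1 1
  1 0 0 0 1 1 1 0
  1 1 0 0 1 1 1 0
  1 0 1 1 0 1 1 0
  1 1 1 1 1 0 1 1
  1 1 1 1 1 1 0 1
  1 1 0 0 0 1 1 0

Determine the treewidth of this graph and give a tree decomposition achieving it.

Every bag has size at most 5, so the width is 5 − 1 = 4 and tw(G) ≤ 4. Conversely, {a, d, e, f, g} is a clique of size 5, and the vertices of any clique must share a bag in every tree decomposition; so some bag has ≥ 5 vertices and tw(G) ≥ 4. Therefore the treewidth is 4.

Treewidth 4.
One such decomposition:
Bags: B1 = {a, d, e, f, g}  B2 = {a, b, d, f, g}  B3 = {a, c, e, f, g}  B4 = {a, b, f, g, h}
Tree: B1–B2, B1–B3, B2–B4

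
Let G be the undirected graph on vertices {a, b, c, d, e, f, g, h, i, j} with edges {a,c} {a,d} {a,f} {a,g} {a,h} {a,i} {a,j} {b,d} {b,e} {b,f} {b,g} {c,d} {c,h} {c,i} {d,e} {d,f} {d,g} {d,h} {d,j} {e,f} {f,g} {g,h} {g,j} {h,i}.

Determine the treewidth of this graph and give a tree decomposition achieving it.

Each bag holds 4 vertices, so the decomposition has width 3, which upper-bounds the treewidth. For the lower bound, the 4 vertices {a, d, g, j} are pairwise adjacent, and any tree decomposition puts a clique entirely inside one bag — forcing width ≥ 3. Combining the bounds, tw(G) = 3.

Treewidth 3.
One such decomposition:
Bags: B1 = {a, d, g, h}  B2 = {a, d, g, j}  B3 = {a, c, d, h}  B4 = {a, d, f, g}  B5 = {b, d, f, g}  B6 = {b, d, e, f}  B7 = {a, c, h, i}
Tree: B1–B2, B1–B3, B2–B4, B4–B5, B5–B6, B3–B7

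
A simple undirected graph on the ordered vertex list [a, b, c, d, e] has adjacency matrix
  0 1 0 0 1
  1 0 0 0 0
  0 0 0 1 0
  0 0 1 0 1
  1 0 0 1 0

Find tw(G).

1

A width-1 tree decomposition is:
Bags: B1 = {a, b}  B2 = {a, e}  B3 = {d, e}  B4 = {c, d}
Tree: B1–B2, B2–B3, B3–B4
The largest bag has 2 vertices, giving width 1; this decomposition certifies tw(G) ≤ 1. Since G has at least one edge (e.g. b–a), it is not an edgeless graph, so tw(G) ≥ 1. The upper and lower bounds meet at 1, so that is the treewidth.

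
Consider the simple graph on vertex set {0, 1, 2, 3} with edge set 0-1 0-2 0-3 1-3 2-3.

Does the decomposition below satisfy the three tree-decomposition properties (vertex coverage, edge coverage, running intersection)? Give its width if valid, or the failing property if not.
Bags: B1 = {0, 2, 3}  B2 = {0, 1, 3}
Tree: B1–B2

Yes; width 2.

Vertex coverage: the bags together contain {0, 1, 2, 3}, the full vertex set. Edge coverage: each edge of G has both endpoints in at least one bag. Running intersection: for every vertex, the bags containing it form a connected subtree. All three properties hold, so this is a valid tree decomposition of width max|bag| − 1 = 2, and hence tw(G) ≤ 2.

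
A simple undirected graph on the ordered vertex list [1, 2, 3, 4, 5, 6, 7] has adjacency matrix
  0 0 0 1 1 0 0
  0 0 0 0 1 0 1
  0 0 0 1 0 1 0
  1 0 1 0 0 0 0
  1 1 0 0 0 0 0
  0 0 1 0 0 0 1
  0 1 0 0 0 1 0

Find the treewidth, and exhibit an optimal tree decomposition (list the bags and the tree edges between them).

Treewidth 2.
One such decomposition:
Bags: B1 = {1, 3, 4}  B2 = {1, 3, 5}  B3 = {2, 3, 5}  B4 = {2, 3, 7}  B5 = {3, 6, 7}
Tree: B1–B2, B2–B3, B3–B4, B4–B5

Each bag holds 3 vertices, so the decomposition has width 2, which upper-bounds the treewidth. The edges 3–4–1–5–2–7–6–3 form a cycle, so G is not a tree and its treewidth is at least 2. Hence tw(G) = 2 exactly.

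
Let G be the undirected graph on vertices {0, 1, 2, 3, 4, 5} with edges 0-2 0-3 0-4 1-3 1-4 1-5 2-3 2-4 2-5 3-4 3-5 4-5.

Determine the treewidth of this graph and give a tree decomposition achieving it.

The largest bag has 4 vertices, giving width 3; this decomposition certifies tw(G) ≤ 3. On the other hand G contains the 4-clique {1, 3, 4, 5}. A clique must lie in a single bag of any decomposition, so no decomposition can have width below 3. Combining the bounds, tw(G) = 3.

Treewidth 3.
One optimal decomposition is:
Bags: B1 = {0, 2, 3, 4}  B2 = {2, 3, 4, 5}  B3 = {1, 3, 4, 5}
Tree: B1–B2, B2–B3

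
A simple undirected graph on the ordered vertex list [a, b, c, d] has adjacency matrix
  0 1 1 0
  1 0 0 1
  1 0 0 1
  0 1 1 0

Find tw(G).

2

A width-2 tree decomposition is:
Bags: B1 = {a, b, d}  B2 = {a, c, d}
Tree: B1–B2
The largest bag has 3 vertices, giving width 2; this decomposition certifies tw(G) ≤ 2. The edges a–b–d–c–a form a cycle, so G is not a tree and its treewidth is at least 2. Combining the bounds, tw(G) = 2.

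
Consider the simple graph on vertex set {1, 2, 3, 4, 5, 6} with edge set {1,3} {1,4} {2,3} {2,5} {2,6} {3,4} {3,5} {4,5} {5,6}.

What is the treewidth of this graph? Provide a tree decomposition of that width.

Every bag has size at most 3, so the width is 3 − 1 = 2 and tw(G) ≤ 2. For the lower bound, the 3 vertices {2, 3, 5} are pairwise adjacent, and any tree decomposition puts a clique entirely inside one bag — forcing width ≥ 2. Hence tw(G) = 2 exactly.

Treewidth 2.
One such decomposition:
Bags: B1 = {1, 3, 4}  B2 = {3, 4, 5}  B3 = {2, 3, 5}  B4 = {2, 5, 6}
Tree: B1–B2, B2–B3, B3–B4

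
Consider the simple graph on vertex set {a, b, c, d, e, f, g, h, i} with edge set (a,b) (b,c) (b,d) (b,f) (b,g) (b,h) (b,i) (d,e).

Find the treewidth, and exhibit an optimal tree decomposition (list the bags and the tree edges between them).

Treewidth 1.
One such decomposition:
Bags: B1 = {b, f}  B2 = {b, h}  B3 = {b, d}  B4 = {b, c}  B5 = {a, b}  B6 = {b, i}  B7 = {b, g}  B8 = {d, e}
Tree: B1–B2, B2–B3, B3–B4, B2–B5, B5–B6, B4–B7, B3–B8

Every bag has size at most 2, so the width is 2 − 1 = 1 and tw(G) ≤ 1. G has an edge, so its treewidth is at least 1. Hence tw(G) = 1 exactly.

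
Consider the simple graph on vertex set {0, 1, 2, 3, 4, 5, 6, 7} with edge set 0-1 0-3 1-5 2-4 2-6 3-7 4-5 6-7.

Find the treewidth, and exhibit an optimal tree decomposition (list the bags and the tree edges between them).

Treewidth 2.
One such decomposition:
Bags: B1 = {0, 3, 7}  B2 = {0, 6, 7}  B3 = {0, 2, 6}  B4 = {0, 2, 4}  B5 = {0, 4, 5}  B6 = {0, 1, 5}
Tree: B1–B2, B2–B3, B3–B4, B4–B5, B5–B6

Each bag holds 3 vertices, so the decomposition has width 2, which upper-bounds the treewidth. Since 0–3–7–6–2–4–5–1–0 is a cycle in G, G is not acyclic. Forests are exactly the graphs of treewidth ≤ 1, so tw(G) ≥ 2. Hence tw(G) = 2 exactly.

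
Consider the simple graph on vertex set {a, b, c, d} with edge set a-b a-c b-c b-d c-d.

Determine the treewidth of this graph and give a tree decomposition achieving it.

Each bag holds 3 vertices, so the decomposition has width 2, which upper-bounds the treewidth. Conversely, {b, c, d} is a clique of size 3, and the vertices of any clique must share a bag in every tree decomposition; so some bag has ≥ 3 vertices and tw(G) ≥ 2. Hence tw(G) = 2 exactly.

Treewidth 2.
One optimal decomposition is:
Bags: B1 = {a, b, c}  B2 = {b, c, d}
Tree: B1–B2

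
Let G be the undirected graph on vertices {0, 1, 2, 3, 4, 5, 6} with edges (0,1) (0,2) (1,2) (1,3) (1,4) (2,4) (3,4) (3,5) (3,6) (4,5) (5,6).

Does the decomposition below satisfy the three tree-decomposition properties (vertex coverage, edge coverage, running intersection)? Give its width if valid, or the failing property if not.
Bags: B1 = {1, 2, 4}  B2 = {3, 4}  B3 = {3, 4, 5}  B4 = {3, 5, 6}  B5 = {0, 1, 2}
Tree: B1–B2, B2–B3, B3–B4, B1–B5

A tree decomposition must satisfy three properties: every vertex lies in some bag; for every edge, both endpoints lie together in some bag; and for every vertex, the bags containing it form a connected subtree. Here edge (1,3) lies in no bag, so the decomposition is invalid.

No — edge (1,3) lies in no bag.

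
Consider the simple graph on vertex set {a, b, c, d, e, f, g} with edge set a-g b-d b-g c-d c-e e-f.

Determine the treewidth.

1

A width-1 tree decomposition is:
Bags: B1 = {e, f}  B2 = {c, e}  B3 = {c, d}  B4 = {b, d}  B5 = {b, g}  B6 = {a, g}
Tree: B1–B2, B2–B3, B3–B4, B4–B5, B5–B6
The largest bag has 2 vertices, giving width 1; this decomposition certifies tw(G) ≤ 1. G has an edge, so its treewidth is at least 1. The upper and lower bounds meet at 1, so that is the treewidth.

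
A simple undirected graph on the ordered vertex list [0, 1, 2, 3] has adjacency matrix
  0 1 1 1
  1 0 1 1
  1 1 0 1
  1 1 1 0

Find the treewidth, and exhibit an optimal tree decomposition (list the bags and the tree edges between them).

Treewidth 3.
Bags: B1 = {0, 1, 2, 3}
Tree: (single bag)

With just one bag of size 4, the width is 4 − 1 = 3, so tw(G) ≤ 3. Conversely, {0, 1, 2, 3} is a clique of size 4, and the vertices of any clique must share a bag in every tree decomposition; so some bag has ≥ 4 vertices and tw(G) ≥ 3. The upper and lower bounds meet at 3, so that is the treewidth.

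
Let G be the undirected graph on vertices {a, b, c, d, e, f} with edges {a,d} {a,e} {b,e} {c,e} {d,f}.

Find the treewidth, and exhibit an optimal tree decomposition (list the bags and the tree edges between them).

The largest bag has 2 vertices, giving width 1; this decomposition certifies tw(G) ≤ 1. G has an edge, so its treewidth is at least 1. Combining the bounds, tw(G) = 1.

Treewidth 1.
One optimal decomposition is:
Bags: B1 = {a, e}  B2 = {a, d}  B3 = {b, e}  B4 = {d, f}  B5 = {c, e}
Tree: B1–B2, B1–B3, B2–B4, B3–B5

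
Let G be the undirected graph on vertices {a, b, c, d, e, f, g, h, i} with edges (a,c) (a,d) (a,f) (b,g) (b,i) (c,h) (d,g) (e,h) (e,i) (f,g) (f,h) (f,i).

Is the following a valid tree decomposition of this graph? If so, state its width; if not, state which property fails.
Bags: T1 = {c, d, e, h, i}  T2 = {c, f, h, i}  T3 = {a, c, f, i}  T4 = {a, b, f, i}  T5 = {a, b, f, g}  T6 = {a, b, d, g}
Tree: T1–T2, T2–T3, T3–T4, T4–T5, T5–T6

A tree decomposition must satisfy three properties: every vertex lies in some bag; for every edge, both endpoints lie together in some bag; and for every vertex, the bags containing it form a connected subtree. Here bags containing vertex d are not connected in the tree, so the decomposition is invalid.

No — bags containing vertex d are not connected in the tree.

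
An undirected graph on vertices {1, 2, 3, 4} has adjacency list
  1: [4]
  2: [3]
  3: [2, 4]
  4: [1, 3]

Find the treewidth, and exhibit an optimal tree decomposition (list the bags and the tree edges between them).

The largest bag has 2 vertices, giving width 1; this decomposition certifies tw(G) ≤ 1. Since G has at least one edge (e.g. 3–4), it is not an edgeless graph, so tw(G) ≥ 1. Combining the bounds, tw(G) = 1.

Treewidth 1.
Bags: B1 = {3, 4}  B2 = {2, 3}  B3 = {1, 4}
Tree: B1–B2, B1–B3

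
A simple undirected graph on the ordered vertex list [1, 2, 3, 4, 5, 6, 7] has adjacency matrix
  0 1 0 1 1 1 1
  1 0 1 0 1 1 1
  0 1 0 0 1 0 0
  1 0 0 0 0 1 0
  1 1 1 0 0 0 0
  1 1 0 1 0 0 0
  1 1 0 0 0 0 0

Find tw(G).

2

A width-2 tree decomposition is:
Bags: B1 = {1, 2, 6}  B2 = {1, 2, 5}  B3 = {1, 4, 6}  B4 = {2, 3, 5}  B5 = {1, 2, 7}
Tree: B1–B2, B1–B3, B2–B4, B1–B5
Each bag holds 3 vertices, so the decomposition has width 2, which upper-bounds the treewidth. Conversely, {1, 2, 5} is a clique of size 3, and the vertices of any clique must share a bag in every tree decomposition; so some bag has ≥ 3 vertices and tw(G) ≥ 2. Therefore the treewidth is 2.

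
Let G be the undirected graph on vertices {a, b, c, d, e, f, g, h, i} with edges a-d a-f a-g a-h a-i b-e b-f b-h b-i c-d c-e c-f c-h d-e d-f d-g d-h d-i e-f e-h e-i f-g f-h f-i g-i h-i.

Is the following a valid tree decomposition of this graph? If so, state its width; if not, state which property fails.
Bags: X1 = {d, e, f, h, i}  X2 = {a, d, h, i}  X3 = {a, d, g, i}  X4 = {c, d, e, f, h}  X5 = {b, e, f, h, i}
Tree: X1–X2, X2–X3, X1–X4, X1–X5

A tree decomposition must satisfy three properties: every vertex lies in some bag; for every edge, both endpoints lie together in some bag; and for every vertex, the bags containing it form a connected subtree. Here edge (f,a) lies in no bag, so the decomposition is invalid.

No — edge (f,a) lies in no bag.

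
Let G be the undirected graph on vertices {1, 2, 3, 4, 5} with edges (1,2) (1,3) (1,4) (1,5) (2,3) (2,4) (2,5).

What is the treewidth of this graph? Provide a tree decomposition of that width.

Each bag holds 3 vertices, so the decomposition has width 2, which upper-bounds the treewidth. Conversely, {1, 2, 3} is a clique of size 3, and the vertices of any clique must share a bag in every tree decomposition; so some bag has ≥ 3 vertices and tw(G) ≥ 2. Combining the bounds, tw(G) = 2.

Treewidth 2.
One optimal decomposition is:
Bags: B1 = {1, 2, 5}  B2 = {1, 2, 4}  B3 = {1, 2, 3}
Tree: B1–B2, B2–B3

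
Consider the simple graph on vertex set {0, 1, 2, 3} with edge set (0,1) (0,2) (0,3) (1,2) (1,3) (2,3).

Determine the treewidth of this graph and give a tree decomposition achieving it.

Treewidth 3.
One such decomposition:
Bags: B1 = {0, 1, 2, 3}
Tree: (single bag)

With just one bag of size 4, the width is 4 − 1 = 3, so tw(G) ≤ 3. For the lower bound, the 4 vertices {0, 1, 2, 3} are pairwise adjacent, and any tree decomposition puts a clique entirely inside one bag — forcing width ≥ 3. Hence tw(G) = 3 exactly.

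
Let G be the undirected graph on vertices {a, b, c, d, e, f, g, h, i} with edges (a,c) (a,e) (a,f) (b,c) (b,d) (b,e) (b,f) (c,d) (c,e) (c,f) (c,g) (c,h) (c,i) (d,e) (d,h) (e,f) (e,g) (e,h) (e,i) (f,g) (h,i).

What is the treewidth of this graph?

3

A width-3 tree decomposition is:
Bags: B1 = {b, c, d, e}  B2 = {b, c, e, f}  B3 = {c, e, f, g}  B4 = {c, d, e, h}  B5 = {c, e, h, i}  B6 = {a, c, e, f}
Tree: B1–B2, B2–B3, B1–B4, B4–B5, B3–B6
Each bag holds 4 vertices, so the decomposition has width 3, which upper-bounds the treewidth. On the other hand G contains the 4-clique {c, d, e, h}. A clique must lie in a single bag of any decomposition, so no decomposition can have width below 3. The upper and lower bounds meet at 3, so that is the treewidth.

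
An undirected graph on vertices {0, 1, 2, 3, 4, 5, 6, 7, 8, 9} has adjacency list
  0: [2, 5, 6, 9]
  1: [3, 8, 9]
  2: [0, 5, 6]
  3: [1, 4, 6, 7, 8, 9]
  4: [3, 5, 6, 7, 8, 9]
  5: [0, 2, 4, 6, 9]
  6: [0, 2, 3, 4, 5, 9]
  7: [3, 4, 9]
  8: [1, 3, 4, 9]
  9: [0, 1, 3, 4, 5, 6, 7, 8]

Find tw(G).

3

A width-3 tree decomposition is:
Bags: B1 = {1, 3, 8, 9}  B2 = {3, 4, 8, 9}  B3 = {3, 4, 6, 9}  B4 = {4, 5, 6, 9}  B5 = {0, 5, 6, 9}  B6 = {3, 4, 7, 9}  B7 = {0, 2, 5, 6}
Tree: B1–B2, B2–B3, B3–B4, B4–B5, B3–B6, B5–B7
Each bag holds 4 vertices, so the decomposition has width 3, which upper-bounds the treewidth. For the lower bound, the 4 vertices {0, 5, 6, 9} are pairwise adjacent, and any tree decomposition puts a clique entirely inside one bag — forcing width ≥ 3. Hence tw(G) = 3 exactly.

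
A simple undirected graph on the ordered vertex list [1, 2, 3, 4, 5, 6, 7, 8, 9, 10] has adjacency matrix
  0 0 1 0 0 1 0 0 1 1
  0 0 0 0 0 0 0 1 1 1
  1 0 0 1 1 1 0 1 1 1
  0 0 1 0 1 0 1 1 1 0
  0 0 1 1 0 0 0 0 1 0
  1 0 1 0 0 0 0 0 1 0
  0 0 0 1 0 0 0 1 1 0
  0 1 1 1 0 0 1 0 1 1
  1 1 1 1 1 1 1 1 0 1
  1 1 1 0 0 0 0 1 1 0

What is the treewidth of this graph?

3

A width-3 tree decomposition is:
Bags: B1 = {3, 8, 9, 10}  B2 = {3, 4, 8, 9}  B3 = {1, 3, 9, 10}  B4 = {2, 8, 9, 10}  B5 = {3, 4, 5, 9}  B6 = {1, 3, 6, 9}  B7 = {4, 7, 8, 9}
Tree: B1–B2, B1–B3, B1–B4, B2–B5, B3–B6, B2–B7
Every bag has size at most 4, so the width is 4 − 1 = 3 and tw(G) ≤ 3. On the other hand G contains the 4-clique {2, 8, 9, 10}. A clique must lie in a single bag of any decomposition, so no decomposition can have width below 3. Therefore the treewidth is 3.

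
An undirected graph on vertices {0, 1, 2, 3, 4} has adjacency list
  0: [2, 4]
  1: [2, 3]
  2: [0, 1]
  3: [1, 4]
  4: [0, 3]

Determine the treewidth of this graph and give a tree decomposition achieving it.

Treewidth 2.
One optimal decomposition is:
Bags: B1 = {0, 2, 4}  B2 = {2, 3, 4}  B3 = {1, 2, 3}
Tree: B1–B2, B2–B3

Each bag holds 3 vertices, so the decomposition has width 2, which upper-bounds the treewidth. The edges 2–0–4–3–1–2 form a cycle, so G is not a tree and its treewidth is at least 2. Hence tw(G) = 2 exactly.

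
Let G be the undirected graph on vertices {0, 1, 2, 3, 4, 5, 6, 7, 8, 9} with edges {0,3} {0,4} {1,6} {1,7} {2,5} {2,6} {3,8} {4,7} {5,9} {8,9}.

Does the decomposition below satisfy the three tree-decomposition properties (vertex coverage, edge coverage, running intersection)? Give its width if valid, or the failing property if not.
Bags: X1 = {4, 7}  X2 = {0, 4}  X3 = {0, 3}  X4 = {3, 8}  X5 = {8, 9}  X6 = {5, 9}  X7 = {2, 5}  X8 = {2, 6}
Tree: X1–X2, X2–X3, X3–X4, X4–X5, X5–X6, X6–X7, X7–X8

No — vertex 1 appears in no bag.

A tree decomposition must satisfy three properties: every vertex lies in some bag; for every edge, both endpoints lie together in some bag; and for every vertex, the bags containing it form a connected subtree. Here vertex 1 appears in no bag, so the decomposition is invalid.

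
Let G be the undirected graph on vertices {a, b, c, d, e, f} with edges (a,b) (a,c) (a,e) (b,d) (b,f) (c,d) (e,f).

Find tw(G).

2

A width-2 tree decomposition is:
Bags: B1 = {b, c, d}  B2 = {a, b, c}  B3 = {a, b, f}  B4 = {a, e, f}
Tree: B1–B2, B2–B3, B3–B4
The largest bag has 3 vertices, giving width 2; this decomposition certifies tw(G) ≤ 2. Since d–c–a–b–d is a cycle in G, G is not acyclic. Forests are exactly the graphs of treewidth ≤ 1, so tw(G) ≥ 2. Hence tw(G) = 2 exactly.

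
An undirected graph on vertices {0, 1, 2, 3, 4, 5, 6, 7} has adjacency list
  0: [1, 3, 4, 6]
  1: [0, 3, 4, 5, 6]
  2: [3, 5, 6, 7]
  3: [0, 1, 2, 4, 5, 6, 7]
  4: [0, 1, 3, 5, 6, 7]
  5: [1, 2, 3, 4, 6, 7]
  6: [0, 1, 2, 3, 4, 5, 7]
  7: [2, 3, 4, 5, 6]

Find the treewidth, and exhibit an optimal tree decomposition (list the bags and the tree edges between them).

Treewidth 4.
One optimal decomposition is:
Bags: B1 = {1, 3, 4, 5, 6}  B2 = {3, 4, 5, 6, 7}  B3 = {0, 1, 3, 4, 6}  B4 = {2, 3, 5, 6, 7}
Tree: B1–B2, B1–B3, B2–B4

Each bag holds 5 vertices, so the decomposition has width 4, which upper-bounds the treewidth. For the lower bound, the 5 vertices {2, 3, 5, 6, 7} are pairwise adjacent, and any tree decomposition puts a clique entirely inside one bag — forcing width ≥ 4. Hence tw(G) = 4 exactly.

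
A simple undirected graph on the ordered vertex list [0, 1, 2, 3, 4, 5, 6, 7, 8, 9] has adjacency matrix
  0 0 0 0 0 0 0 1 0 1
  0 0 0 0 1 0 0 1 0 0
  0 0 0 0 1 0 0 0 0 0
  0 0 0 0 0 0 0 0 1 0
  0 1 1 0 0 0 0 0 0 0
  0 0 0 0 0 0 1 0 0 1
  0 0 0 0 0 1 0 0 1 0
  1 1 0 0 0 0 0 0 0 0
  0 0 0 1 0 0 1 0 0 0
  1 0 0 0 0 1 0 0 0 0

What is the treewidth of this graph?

1

A width-1 tree decomposition is:
Bags: B1 = {2, 4}  B2 = {1, 4}  B3 = {1, 7}  B4 = {0, 7}  B5 = {0, 9}  B6 = {5, 9}  B7 = {5, 6}  B8 = {6, 8}  B9 = {3, 8}
Tree: B1–B2, B2–B3, B3–B4, B4–B5, B5–B6, B6–B7, B7–B8, B8–B9
Each bag holds 2 vertices, so the decomposition has width 1, which upper-bounds the treewidth. Since G has at least one edge (e.g. 2–4), it is not an edgeless graph, so tw(G) ≥ 1. Hence tw(G) = 1 exactly.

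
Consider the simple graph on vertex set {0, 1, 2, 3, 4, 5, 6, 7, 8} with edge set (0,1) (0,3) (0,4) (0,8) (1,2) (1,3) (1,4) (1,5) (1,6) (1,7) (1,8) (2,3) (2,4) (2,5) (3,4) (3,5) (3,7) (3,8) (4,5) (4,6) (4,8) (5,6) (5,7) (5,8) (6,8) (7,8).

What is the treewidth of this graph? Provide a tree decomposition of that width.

Each bag holds 5 vertices, so the decomposition has width 4, which upper-bounds the treewidth. On the other hand G contains the 5-clique {0, 1, 3, 4, 8}. A clique must lie in a single bag of any decomposition, so no decomposition can have width below 4. Combining the bounds, tw(G) = 4.

Treewidth 4.
One such decomposition:
Bags: B1 = {1, 3, 5, 7, 8}  B2 = {1, 3, 4, 5, 8}  B3 = {1, 2, 3, 4, 5}  B4 = {0, 1, 3, 4, 8}  B5 = {1, 4, 5, 6, 8}
Tree: B1–B2, B2–B3, B2–B4, B2–B5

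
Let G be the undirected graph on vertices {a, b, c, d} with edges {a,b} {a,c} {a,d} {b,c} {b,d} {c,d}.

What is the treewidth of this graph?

A width-3 tree decomposition is:
Bags: B1 = {a, b, c, d}
Tree: (single bag)
A single bag containing all 4 vertices is trivially a valid decomposition of width 3. For the lower bound, the 4 vertices {a, b, c, d} are pairwise adjacent, and any tree decomposition puts a clique entirely inside one bag — forcing width ≥ 3. Combining the bounds, tw(G) = 3.

3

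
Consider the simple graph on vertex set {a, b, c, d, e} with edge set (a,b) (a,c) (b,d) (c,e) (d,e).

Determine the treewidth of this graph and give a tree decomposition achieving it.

Treewidth 2.
One such decomposition:
Bags: B1 = {a, b, d}  B2 = {a, d, e}  B3 = {a, c, e}
Tree: B1–B2, B2–B3

The largest bag has 3 vertices, giving width 2; this decomposition certifies tw(G) ≤ 2. For the lower bound, G contains the cycle a–b–d–e–c–a, so G is not a forest; only forests have treewidth ≤ 1, hence tw(G) ≥ 2. The upper and lower bounds meet at 2, so that is the treewidth.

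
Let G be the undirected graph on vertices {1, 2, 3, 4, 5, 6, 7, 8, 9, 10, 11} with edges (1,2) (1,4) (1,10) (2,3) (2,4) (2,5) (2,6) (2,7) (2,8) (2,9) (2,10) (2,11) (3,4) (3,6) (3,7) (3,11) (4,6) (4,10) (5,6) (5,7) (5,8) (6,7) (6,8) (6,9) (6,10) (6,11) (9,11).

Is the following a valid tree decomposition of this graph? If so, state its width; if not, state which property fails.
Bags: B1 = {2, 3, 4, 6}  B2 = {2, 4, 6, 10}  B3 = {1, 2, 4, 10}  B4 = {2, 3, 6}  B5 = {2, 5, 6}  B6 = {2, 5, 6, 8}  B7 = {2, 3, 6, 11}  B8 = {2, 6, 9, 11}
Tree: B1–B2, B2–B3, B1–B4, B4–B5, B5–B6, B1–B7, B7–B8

No — vertex 7 appears in no bag.

A tree decomposition must satisfy three properties: every vertex lies in some bag; for every edge, both endpoints lie together in some bag; and for every vertex, the bags containing it form a connected subtree. Here vertex 7 appears in no bag, so the decomposition is invalid.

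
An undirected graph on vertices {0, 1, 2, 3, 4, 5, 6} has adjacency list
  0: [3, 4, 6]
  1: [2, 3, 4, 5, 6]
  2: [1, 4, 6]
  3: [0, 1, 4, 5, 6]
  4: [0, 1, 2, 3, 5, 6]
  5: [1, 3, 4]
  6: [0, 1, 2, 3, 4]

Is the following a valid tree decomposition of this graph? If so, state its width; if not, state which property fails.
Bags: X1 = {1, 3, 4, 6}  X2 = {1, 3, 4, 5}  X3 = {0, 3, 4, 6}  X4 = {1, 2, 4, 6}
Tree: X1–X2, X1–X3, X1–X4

Yes; width 3.

Vertex coverage: the bags together contain {0, 1, 2, 3, 4, 5, 6}, the full vertex set. Edge coverage: each edge of G has both endpoints in at least one bag. Running intersection: for every vertex, the bags containing it form a connected subtree. All three properties hold, so this is a valid tree decomposition of width max|bag| − 1 = 3, and hence tw(G) ≤ 3.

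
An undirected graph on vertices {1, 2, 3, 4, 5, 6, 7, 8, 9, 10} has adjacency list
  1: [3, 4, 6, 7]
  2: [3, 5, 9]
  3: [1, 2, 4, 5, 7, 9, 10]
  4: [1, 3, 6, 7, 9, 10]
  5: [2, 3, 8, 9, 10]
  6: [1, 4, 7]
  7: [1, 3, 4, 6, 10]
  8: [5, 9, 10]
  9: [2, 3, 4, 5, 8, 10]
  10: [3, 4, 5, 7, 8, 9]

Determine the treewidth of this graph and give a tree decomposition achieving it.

Treewidth 3.
Bags: B1 = {3, 4, 9, 10}  B2 = {3, 5, 9, 10}  B3 = {5, 8, 9, 10}  B4 = {2, 3, 5, 9}  B5 = {3, 4, 7, 10}  B6 = {1, 3, 4, 7}  B7 = {1, 4, 6, 7}
Tree: B1–B2, B2–B3, B2–B4, B1–B5, B5–B6, B6–B7

Each bag holds 4 vertices, so the decomposition has width 3, which upper-bounds the treewidth. For the lower bound, the 4 vertices {5, 8, 9, 10} are pairwise adjacent, and any tree decomposition puts a clique entirely inside one bag — forcing width ≥ 3. The upper and lower bounds meet at 3, so that is the treewidth.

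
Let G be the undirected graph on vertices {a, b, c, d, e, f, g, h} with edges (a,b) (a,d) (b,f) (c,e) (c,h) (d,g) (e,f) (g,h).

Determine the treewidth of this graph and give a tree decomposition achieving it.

Each bag holds 3 vertices, so the decomposition has width 2, which upper-bounds the treewidth. Since f–e–c–h–g–d–a–b–f is a cycle in G, G is not acyclic. Forests are exactly the graphs of treewidth ≤ 1, so tw(G) ≥ 2. Combining the bounds, tw(G) = 2.

Treewidth 2.
Bags: B1 = {c, e, f}  B2 = {c, f, h}  B3 = {f, g, h}  B4 = {d, f, g}  B5 = {a, d, f}  B6 = {a, b, f}
Tree: B1–B2, B2–B3, B3–B4, B4–B5, B5–B6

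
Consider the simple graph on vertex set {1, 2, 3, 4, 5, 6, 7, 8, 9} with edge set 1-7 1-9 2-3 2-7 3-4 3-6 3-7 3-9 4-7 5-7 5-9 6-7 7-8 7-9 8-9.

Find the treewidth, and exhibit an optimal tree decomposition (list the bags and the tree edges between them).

Each bag holds 3 vertices, so the decomposition has width 2, which upper-bounds the treewidth. Conversely, {7, 8, 9} is a clique of size 3, and the vertices of any clique must share a bag in every tree decomposition; so some bag has ≥ 3 vertices and tw(G) ≥ 2. Therefore the treewidth is 2.

Treewidth 2.
Bags: B1 = {2, 3, 7}  B2 = {3, 4, 7}  B3 = {3, 7, 9}  B4 = {3, 6, 7}  B5 = {5, 7, 9}  B6 = {1, 7, 9}  B7 = {7, 8, 9}
Tree: B1–B2, B2–B3, B1–B4, B3–B5, B3–B6, B6–B7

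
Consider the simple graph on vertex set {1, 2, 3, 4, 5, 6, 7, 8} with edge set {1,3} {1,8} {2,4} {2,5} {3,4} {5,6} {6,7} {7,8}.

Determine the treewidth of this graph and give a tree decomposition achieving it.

Treewidth 2.
One optimal decomposition is:
Bags: B1 = {2, 4, 5}  B2 = {4, 5, 6}  B3 = {4, 6, 7}  B4 = {4, 7, 8}  B5 = {1, 4, 8}  B6 = {1, 3, 4}
Tree: B1–B2, B2–B3, B3–B4, B4–B5, B5–B6

Every bag has size at most 3, so the width is 3 − 1 = 2 and tw(G) ≤ 2. The edges 4–2–5–6–7–8–1–3–4 form a cycle, so G is not a tree and its treewidth is at least 2. The upper and lower bounds meet at 2, so that is the treewidth.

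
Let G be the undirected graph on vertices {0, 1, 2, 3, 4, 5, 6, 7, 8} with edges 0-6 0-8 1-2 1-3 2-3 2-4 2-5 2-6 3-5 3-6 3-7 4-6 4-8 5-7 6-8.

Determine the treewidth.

A width-2 tree decomposition is:
Bags: B1 = {2, 3, 6}  B2 = {2, 4, 6}  B3 = {2, 3, 5}  B4 = {4, 6, 8}  B5 = {3, 5, 7}  B6 = {0, 6, 8}  B7 = {1, 2, 3}
Tree: B1–B2, B1–B3, B2–B4, B3–B5, B4–B6, B1–B7
Each bag holds 3 vertices, so the decomposition has width 2, which upper-bounds the treewidth. On the other hand G contains the 3-clique {0, 6, 8}. A clique must lie in a single bag of any decomposition, so no decomposition can have width below 2. Hence tw(G) = 2 exactly.

2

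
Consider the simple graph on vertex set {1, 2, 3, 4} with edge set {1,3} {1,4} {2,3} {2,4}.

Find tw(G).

2

A width-2 tree decomposition is:
Bags: B1 = {1, 2, 3}  B2 = {1, 2, 4}
Tree: B1–B2
The largest bag has 3 vertices, giving width 2; this decomposition certifies tw(G) ≤ 2. Since 1–3–2–4–1 is a cycle in G, G is not acyclic. Forests are exactly the graphs of treewidth ≤ 1, so tw(G) ≥ 2. The upper and lower bounds meet at 2, so that is the treewidth.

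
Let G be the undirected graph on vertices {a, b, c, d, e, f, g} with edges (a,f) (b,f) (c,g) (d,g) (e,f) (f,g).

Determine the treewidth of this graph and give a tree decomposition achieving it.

Each bag holds 2 vertices, so the decomposition has width 1, which upper-bounds the treewidth. Any graph with an edge has treewidth ≥ 1, and G has the edge g–f. The upper and lower bounds meet at 1, so that is the treewidth.

Treewidth 1.
One such decomposition:
Bags: B1 = {f, g}  B2 = {d, g}  B3 = {e, f}  B4 = {c, g}  B5 = {a, f}  B6 = {b, f}
Tree: B1–B2, B1–B3, B2–B4, B1–B5, B1–B6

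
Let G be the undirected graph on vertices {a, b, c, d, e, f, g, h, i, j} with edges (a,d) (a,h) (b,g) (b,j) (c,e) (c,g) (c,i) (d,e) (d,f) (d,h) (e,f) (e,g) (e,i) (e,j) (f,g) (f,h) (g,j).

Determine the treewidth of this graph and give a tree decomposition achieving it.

The largest bag has 3 vertices, giving width 2; this decomposition certifies tw(G) ≤ 2. Conversely, {d, e, f} is a clique of size 3, and the vertices of any clique must share a bag in every tree decomposition; so some bag has ≥ 3 vertices and tw(G) ≥ 2. Hence tw(G) = 2 exactly.

Treewidth 2.
Bags: B1 = {e, g, j}  B2 = {e, f, g}  B3 = {d, e, f}  B4 = {c, e, g}  B5 = {d, f, h}  B6 = {a, d, h}  B7 = {b, g, j}  B8 = {c, e, i}
Tree: B1–B2, B2–B3, B1–B4, B3–B5, B5–B6, B1–B7, B4–B8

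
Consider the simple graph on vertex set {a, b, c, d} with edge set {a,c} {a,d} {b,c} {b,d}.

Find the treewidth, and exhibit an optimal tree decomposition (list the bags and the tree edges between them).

Every bag has size at most 3, so the width is 3 − 1 = 2 and tw(G) ≤ 2. For the lower bound, G contains the cycle a–c–b–d–a, so G is not a forest; only forests have treewidth ≤ 1, hence tw(G) ≥ 2. Therefore the treewidth is 2.

Treewidth 2.
Bags: B1 = {a, b, c}  B2 = {a, b, d}
Tree: B1–B2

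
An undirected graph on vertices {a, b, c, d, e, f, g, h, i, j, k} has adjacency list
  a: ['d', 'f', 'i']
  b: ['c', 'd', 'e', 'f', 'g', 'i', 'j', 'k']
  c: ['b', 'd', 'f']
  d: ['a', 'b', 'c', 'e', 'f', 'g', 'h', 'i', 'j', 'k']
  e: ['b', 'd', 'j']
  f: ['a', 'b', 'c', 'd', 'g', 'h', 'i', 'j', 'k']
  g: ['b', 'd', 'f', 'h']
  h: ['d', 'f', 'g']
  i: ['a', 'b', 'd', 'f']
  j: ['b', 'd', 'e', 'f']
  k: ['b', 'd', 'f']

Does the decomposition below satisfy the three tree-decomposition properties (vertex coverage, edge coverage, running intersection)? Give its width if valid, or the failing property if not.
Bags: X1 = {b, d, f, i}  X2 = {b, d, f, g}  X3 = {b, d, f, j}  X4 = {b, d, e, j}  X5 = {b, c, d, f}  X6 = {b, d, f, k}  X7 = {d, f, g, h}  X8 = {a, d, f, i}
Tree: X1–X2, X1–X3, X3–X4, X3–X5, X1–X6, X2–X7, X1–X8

Vertex coverage: the bags together contain {a, b, c, d, e, f, g, h, i, j, k}, the full vertex set. Edge coverage: each edge of G has both endpoints in at least one bag. Running intersection: for every vertex, the bags containing it form a connected subtree. All three properties hold, so this is a valid tree decomposition of width max|bag| − 1 = 3, and hence tw(G) ≤ 3.

Yes; width 3.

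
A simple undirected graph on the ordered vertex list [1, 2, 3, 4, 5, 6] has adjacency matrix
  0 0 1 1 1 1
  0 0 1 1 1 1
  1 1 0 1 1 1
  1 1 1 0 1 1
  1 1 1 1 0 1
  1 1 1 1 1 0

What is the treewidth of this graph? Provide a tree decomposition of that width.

Treewidth 4.
One such decomposition:
Bags: B1 = {2, 3, 4, 5, 6}  B2 = {1, 3, 4, 5, 6}
Tree: B1–B2

Each bag holds 5 vertices, so the decomposition has width 4, which upper-bounds the treewidth. On the other hand G contains the 5-clique {1, 3, 4, 5, 6}. A clique must lie in a single bag of any decomposition, so no decomposition can have width below 4. Combining the bounds, tw(G) = 4.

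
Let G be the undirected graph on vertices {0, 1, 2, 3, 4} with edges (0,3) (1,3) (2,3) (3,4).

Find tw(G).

1

A width-1 tree decomposition is:
Bags: B1 = {3, 4}  B2 = {1, 3}  B3 = {2, 3}  B4 = {0, 3}
Tree: B1–B2, B1–B3, B1–B4
The largest bag has 2 vertices, giving width 1; this decomposition certifies tw(G) ≤ 1. Any graph with an edge has treewidth ≥ 1, and G has the edge 3–4. Therefore the treewidth is 1.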